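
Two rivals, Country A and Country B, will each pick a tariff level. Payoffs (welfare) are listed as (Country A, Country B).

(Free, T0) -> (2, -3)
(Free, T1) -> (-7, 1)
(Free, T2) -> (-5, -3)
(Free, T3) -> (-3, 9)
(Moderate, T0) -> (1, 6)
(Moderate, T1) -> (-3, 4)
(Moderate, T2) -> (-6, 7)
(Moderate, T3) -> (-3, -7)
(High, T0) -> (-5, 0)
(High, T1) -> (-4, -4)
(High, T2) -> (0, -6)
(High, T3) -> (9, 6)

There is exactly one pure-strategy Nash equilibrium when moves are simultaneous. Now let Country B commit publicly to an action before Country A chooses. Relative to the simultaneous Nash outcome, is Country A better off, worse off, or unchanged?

Backward induction with Country B moving first.
- T0: Country A compares 2, 1, -5 and picks Free; Country B would get -3.
- T1: Country A compares -7, -3, -4 and picks Moderate; Country B would get 4.
- T2: Country A compares -5, -6, 0 and picks High; Country B would get -6.
- T3: Country A compares -3, -3, 9 and picks High; Country B would get 6.
Among -3, 4, -6, 6, the best is 6 at T3. Subgame-perfect outcome: (High, T3) with payoffs (9, 6).
Under simultaneous play:
Country A's best replies: T0→Free; T1→Moderate; T2→High; T3→High.
Country B's best replies: Free→T3; Moderate→T2; High→T3.
Only (High, T3) has each player best-responding; Nash payoffs (9, 6).
Country A earns 9 sequentially versus 9 at the Nash outcome: unchanged.

unchanged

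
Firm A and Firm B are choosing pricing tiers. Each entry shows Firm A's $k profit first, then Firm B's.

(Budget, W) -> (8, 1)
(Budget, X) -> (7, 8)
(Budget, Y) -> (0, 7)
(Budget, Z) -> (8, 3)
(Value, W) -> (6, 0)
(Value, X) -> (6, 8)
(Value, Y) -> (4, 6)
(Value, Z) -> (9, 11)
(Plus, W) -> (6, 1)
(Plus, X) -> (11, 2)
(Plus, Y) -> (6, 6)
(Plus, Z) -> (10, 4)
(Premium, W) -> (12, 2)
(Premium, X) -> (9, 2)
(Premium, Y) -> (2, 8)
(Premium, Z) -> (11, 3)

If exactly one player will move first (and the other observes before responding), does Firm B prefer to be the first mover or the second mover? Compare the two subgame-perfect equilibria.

If Firm A leads: Firm B's best replies are Budget→X, Value→Z, Plus→Y, Premium→Y; Firm A's induced payoffs 7, 9, 6, 2; outcome (Value, Z), payoffs (9, 11).
If Firm B leads: Firm A's best replies are W→Premium, X→Plus, Y→Plus, Z→Premium; Firm B's induced payoffs 2, 2, 6, 3; outcome (Plus, Y), payoffs (6, 6).
Firm B gets 6 moving first and 11 moving second, so Firm B prefers to move second.

second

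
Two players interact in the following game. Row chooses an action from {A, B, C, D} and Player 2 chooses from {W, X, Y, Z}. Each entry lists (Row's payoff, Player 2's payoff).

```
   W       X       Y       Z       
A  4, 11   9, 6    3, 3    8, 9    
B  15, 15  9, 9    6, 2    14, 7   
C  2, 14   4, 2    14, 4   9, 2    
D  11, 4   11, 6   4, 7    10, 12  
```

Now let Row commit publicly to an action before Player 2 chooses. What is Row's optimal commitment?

Player 2 best-responds to each possible Row move:
- A → Player 2 plays W (best of 11, 6, 3, 9); Row gets 4.
- B → Player 2 plays W (best of 15, 9, 2, 7); Row gets 15.
- C → Player 2 plays W (best of 14, 2, 4, 2); Row gets 2.
- D → Player 2 plays Z (best of 4, 6, 7, 12); Row gets 10.
Row's induced payoffs are 4, 15, 2, 10, so Row commits to B. Subgame-perfect outcome: (B, W) with payoffs (15, 15).

B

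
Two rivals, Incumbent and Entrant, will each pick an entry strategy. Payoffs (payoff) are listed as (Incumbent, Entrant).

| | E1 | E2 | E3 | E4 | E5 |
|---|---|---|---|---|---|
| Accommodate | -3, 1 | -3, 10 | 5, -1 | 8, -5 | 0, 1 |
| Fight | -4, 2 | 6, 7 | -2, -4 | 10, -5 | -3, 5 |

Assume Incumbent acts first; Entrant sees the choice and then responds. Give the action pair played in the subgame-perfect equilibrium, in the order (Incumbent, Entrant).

(Fight, E2)

Backward induction with Incumbent moving first.
- Accommodate → Entrant plays E2 (best of 1, 10, -1, -5, 1); Incumbent gets -3.
- Fight → Entrant plays E2 (best of 2, 7, -4, -5, 5); Incumbent gets 6.
Among -3, 6, the best is 6 at Fight. Subgame-perfect outcome: (Fight, E2) with payoffs (6, 7).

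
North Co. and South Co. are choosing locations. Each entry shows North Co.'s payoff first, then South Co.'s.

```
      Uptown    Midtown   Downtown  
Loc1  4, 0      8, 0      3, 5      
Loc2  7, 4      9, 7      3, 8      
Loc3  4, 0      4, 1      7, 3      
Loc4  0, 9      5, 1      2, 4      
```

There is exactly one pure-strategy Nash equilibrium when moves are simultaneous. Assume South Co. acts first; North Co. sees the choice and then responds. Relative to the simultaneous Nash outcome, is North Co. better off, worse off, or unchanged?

better off

North Co. best-responds to each possible South Co. move:
- Uptown: BR = Loc2, leader payoff 4.
- Midtown: BR = Loc2, leader payoff 7.
- Downtown: BR = Loc3, leader payoff 3.
South Co.'s induced payoffs are 4, 7, 3, so South Co. commits to Midtown. Subgame-perfect outcome: (Loc2, Midtown) with payoffs (9, 7).
Now find the simultaneous Nash equilibrium.
North Co.'s best replies: Uptown→Loc2; Midtown→Loc2; Downtown→Loc3.
South Co.'s best replies: Loc1→Downtown; Loc2→Downtown; Loc3→Downtown; Loc4→Uptown.
The unique mutual best reply is (Loc3, Downtown), giving (7, 3).
North Co. earns 9 sequentially versus 7 at the Nash outcome: better off.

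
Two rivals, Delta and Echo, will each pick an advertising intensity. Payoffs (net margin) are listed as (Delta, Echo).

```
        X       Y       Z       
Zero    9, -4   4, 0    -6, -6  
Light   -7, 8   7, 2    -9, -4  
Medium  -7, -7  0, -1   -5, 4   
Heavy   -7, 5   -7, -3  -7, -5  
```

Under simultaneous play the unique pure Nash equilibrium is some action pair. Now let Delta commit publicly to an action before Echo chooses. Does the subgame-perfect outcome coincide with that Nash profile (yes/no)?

no

Echo best-responds to each possible Delta move:
- Zero: Echo compares -4, 0, -6 and picks Y; Delta would get 4.
- Light: Echo compares 8, 2, -4 and picks X; Delta would get -7.
- Medium: Echo compares -7, -1, 4 and picks Z; Delta would get -5.
- Heavy: Echo compares 5, -3, -5 and picks X; Delta would get -7.
Maximizing over 4, -7, -5, -7, Delta chooses Zero. Subgame-perfect outcome: (Zero, Y) with payoffs (4, 0).
Under simultaneous play:
Delta's best replies: X→Zero; Y→Light; Z→Medium.
Echo's best replies: Zero→Y; Light→X; Medium→Z; Heavy→X.
Only (Medium, Z) has each player best-responding; Nash payoffs (-5, 4).
Sequential outcome (Zero, Y) differs from the Nash profile (Medium, Z).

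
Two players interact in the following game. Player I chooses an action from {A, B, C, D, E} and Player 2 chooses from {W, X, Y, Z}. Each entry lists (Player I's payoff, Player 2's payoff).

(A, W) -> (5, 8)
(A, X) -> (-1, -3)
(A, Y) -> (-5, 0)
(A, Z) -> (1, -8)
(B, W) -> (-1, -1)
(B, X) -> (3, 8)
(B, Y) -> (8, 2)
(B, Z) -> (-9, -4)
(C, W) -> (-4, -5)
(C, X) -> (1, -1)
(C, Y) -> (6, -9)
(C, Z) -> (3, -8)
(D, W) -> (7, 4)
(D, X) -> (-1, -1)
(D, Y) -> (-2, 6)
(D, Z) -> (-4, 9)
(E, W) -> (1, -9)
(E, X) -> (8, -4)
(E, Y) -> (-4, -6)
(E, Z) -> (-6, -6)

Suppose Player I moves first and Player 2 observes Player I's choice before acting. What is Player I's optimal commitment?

Player 2 best-responds to each possible Player I move:
- A: Player 2 compares 8, -3, 0, -8 and picks W; Player I would get 5.
- B: Player 2 compares -1, 8, 2, -4 and picks X; Player I would get 3.
- C: Player 2 compares -5, -1, -9, -8 and picks X; Player I would get 1.
- D: Player 2 compares 4, -1, 6, 9 and picks Z; Player I would get -4.
- E: Player 2 compares -9, -4, -6, -6 and picks X; Player I would get 8.
Player I's induced payoffs are 5, 3, 1, -4, 8, so Player I commits to E. Subgame-perfect outcome: (E, X) with payoffs (8, -4).

E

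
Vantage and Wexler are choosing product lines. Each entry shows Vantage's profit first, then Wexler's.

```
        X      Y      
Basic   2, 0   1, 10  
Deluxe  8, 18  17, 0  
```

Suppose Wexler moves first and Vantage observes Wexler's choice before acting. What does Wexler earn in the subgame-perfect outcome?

18

Backward induction with Wexler moving first.
- X → Vantage plays Deluxe (best of 2, 8); Wexler gets 18.
- Y → Vantage plays Deluxe (best of 1, 17); Wexler gets 0.
Among 18, 0, the best is 18 at X. Subgame-perfect outcome: (Deluxe, X) with payoffs (8, 18).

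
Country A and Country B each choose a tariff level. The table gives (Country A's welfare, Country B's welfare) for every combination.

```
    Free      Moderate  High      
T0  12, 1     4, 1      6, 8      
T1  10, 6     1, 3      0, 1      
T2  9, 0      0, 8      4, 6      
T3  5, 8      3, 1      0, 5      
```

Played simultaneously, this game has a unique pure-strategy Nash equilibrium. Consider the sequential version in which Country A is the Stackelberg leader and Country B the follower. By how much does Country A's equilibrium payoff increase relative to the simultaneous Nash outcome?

4

Country B best-responds to each possible Country A move:
- T0: BR = High, leader payoff 6.
- T1: BR = Free, leader payoff 10.
- T2: BR = Moderate, leader payoff 0.
- T3: BR = Free, leader payoff 5.
Among 6, 10, 0, 5, the best is 10 at T1. Subgame-perfect outcome: (T1, Free) with payoffs (10, 6).
Under simultaneous play:
Country A's best replies: Free→T0; Moderate→T0; High→T0.
Country B's best replies: T0→High; T1→Free; T2→Moderate; T3→Free.
Only (T0, High) has each player best-responding; Nash payoffs (6, 8).
Country A's commitment gain: 10 − 6 = 4.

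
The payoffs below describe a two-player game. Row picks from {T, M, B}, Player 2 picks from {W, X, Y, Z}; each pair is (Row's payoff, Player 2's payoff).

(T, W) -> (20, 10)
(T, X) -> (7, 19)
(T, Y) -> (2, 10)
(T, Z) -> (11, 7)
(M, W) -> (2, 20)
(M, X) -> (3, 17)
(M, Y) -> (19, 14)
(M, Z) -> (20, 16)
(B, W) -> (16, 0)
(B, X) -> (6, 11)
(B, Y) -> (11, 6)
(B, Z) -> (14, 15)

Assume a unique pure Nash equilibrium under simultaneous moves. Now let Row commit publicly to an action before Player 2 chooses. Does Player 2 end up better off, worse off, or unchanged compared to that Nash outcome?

worse off

Backward induction with Row moving first.
- T: BR = X, leader payoff 7.
- M: BR = W, leader payoff 2.
- B: BR = Z, leader payoff 14.
Maximizing over 7, 2, 14, Row chooses B. Subgame-perfect outcome: (B, Z) with payoffs (14, 15).
Under simultaneous play:
Row's best replies: W→T; X→T; Y→M; Z→M.
Player 2's best replies: T→X; M→W; B→Z.
Only (T, X) has each player best-responding; Nash payoffs (7, 19).
Player 2 earns 15 sequentially versus 19 at the Nash outcome: worse off.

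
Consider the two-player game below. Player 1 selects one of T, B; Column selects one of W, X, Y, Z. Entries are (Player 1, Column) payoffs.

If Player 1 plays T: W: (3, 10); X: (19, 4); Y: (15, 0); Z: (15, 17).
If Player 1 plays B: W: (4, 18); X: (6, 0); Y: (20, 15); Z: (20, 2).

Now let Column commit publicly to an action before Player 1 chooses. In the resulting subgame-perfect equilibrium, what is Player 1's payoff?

4

Backward induction with Column moving first.
- W: Player 1 compares 3, 4 and picks B; Column would get 18.
- X: Player 1 compares 19, 6 and picks T; Column would get 4.
- Y: Player 1 compares 15, 20 and picks B; Column would get 15.
- Z: Player 1 compares 15, 20 and picks B; Column would get 2.
Maximizing over 18, 4, 15, 2, Column chooses W. Subgame-perfect outcome: (B, W) with payoffs (4, 18).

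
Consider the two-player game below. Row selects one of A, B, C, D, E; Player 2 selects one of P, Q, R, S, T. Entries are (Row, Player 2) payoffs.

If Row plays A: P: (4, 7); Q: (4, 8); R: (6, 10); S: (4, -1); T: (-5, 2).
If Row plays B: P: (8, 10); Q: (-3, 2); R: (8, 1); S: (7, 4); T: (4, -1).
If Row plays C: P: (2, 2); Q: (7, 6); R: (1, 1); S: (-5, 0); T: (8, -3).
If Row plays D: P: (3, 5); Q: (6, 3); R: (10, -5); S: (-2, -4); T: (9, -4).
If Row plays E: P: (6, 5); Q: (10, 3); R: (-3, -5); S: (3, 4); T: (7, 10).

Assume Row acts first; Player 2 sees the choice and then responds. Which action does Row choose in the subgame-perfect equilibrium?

Solve by backward induction (Row leads).
- A: BR = R, leader payoff 6.
- B: BR = P, leader payoff 8.
- C: BR = Q, leader payoff 7.
- D: BR = P, leader payoff 3.
- E: BR = T, leader payoff 7.
Maximizing over 6, 8, 7, 3, 7, Row chooses B. Subgame-perfect outcome: (B, P) with payoffs (8, 10).

B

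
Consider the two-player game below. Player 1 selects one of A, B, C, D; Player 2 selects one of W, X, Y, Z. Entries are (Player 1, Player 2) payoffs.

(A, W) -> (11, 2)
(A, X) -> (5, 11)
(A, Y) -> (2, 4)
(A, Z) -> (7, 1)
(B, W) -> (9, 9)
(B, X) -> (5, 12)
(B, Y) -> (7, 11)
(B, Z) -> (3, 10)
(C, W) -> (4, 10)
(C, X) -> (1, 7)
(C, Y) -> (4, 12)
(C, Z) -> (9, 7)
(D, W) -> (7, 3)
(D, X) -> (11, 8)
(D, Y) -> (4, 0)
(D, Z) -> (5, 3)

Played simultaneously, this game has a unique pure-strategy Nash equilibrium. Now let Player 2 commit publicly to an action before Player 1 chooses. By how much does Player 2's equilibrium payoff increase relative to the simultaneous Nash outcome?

3

Work backward from Player 1's decision.
- W: BR = A, leader payoff 2.
- X: BR = D, leader payoff 8.
- Y: BR = B, leader payoff 11.
- Z: BR = C, leader payoff 7.
Among 2, 8, 11, 7, the best is 11 at Y. Subgame-perfect outcome: (B, Y) with payoffs (7, 11).
Under simultaneous play:
Player 1's best replies: W→A; X→D; Y→B; Z→C.
Player 2's best replies: A→X; B→X; C→Y; D→X.
The unique mutual best reply is (D, X), giving (11, 8).
Player 2's commitment gain: 11 − 8 = 3.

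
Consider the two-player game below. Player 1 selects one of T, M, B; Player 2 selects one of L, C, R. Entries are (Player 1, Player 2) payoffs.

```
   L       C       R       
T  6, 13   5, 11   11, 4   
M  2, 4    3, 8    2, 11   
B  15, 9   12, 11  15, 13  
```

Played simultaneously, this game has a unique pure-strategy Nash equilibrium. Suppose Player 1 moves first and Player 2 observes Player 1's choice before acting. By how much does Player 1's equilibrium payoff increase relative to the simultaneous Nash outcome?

0

Work backward from Player 2's decision.
- T → Player 2 plays L (best of 13, 11, 4); Player 1 gets 6.
- M → Player 2 plays R (best of 4, 8, 11); Player 1 gets 2.
- B → Player 2 plays R (best of 9, 11, 13); Player 1 gets 15.
Among 6, 2, 15, the best is 15 at B. Subgame-perfect outcome: (B, R) with payoffs (15, 13).
Under simultaneous play:
Player 1's best replies: L→B; C→B; R→B.
Player 2's best replies: T→L; M→R; B→R.
The unique mutual best reply is (B, R), giving (15, 13).
Player 1's commitment gain: 15 − 15 = 0.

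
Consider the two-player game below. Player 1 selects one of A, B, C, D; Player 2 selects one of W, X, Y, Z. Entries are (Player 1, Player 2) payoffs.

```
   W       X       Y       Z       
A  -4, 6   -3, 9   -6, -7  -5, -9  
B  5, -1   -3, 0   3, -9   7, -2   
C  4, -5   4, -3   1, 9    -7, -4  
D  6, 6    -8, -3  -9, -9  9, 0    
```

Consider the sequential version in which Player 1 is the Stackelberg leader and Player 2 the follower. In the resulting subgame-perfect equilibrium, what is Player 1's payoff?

Solve by backward induction (Player 1 leads).
- A: BR = X, leader payoff -3.
- B: BR = X, leader payoff -3.
- C: BR = Y, leader payoff 1.
- D: BR = W, leader payoff 6.
Maximizing over -3, -3, 1, 6, Player 1 chooses D. Subgame-perfect outcome: (D, W) with payoffs (6, 6).

6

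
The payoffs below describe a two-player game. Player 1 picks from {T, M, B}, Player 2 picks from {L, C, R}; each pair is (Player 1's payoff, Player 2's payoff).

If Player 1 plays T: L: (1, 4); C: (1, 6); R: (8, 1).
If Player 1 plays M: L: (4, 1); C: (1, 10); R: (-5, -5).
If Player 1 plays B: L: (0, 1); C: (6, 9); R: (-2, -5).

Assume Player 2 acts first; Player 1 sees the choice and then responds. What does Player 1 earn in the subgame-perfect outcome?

6

Work backward from Player 1's decision.
- L → Player 1 plays M (best of 1, 4, 0); Player 2 gets 1.
- C → Player 1 plays B (best of 1, 1, 6); Player 2 gets 9.
- R → Player 1 plays T (best of 8, -5, -2); Player 2 gets 1.
Player 2's induced payoffs are 1, 9, 1, so Player 2 commits to C. Subgame-perfect outcome: (B, C) with payoffs (6, 9).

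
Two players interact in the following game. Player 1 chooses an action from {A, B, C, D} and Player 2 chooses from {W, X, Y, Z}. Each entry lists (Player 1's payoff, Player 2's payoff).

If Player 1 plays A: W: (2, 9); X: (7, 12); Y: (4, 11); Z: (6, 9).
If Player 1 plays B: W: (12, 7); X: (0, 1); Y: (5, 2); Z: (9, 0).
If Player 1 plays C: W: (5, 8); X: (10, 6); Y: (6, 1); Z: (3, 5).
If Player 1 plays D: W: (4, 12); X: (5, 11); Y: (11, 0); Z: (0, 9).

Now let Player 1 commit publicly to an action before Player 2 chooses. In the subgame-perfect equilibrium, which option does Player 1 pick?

Solve by backward induction (Player 1 leads).
- A → Player 2 plays X (best of 9, 12, 11, 9); Player 1 gets 7.
- B → Player 2 plays W (best of 7, 1, 2, 0); Player 1 gets 12.
- C → Player 2 plays W (best of 8, 6, 1, 5); Player 1 gets 5.
- D → Player 2 plays W (best of 12, 11, 0, 9); Player 1 gets 4.
Maximizing over 7, 12, 5, 4, Player 1 chooses B. Subgame-perfect outcome: (B, W) with payoffs (12, 7).

B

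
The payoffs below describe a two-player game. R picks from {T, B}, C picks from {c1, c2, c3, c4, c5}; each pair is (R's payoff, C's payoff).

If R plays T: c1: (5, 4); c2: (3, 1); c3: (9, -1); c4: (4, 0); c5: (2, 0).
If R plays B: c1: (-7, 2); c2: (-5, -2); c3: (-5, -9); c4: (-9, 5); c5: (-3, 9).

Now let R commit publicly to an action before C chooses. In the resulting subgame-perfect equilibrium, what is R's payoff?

C best-responds to each possible R move:
- T: BR = c1, leader payoff 5.
- B: BR = c5, leader payoff -3.
Among 5, -3, the best is 5 at T. Subgame-perfect outcome: (T, c1) with payoffs (5, 4).

5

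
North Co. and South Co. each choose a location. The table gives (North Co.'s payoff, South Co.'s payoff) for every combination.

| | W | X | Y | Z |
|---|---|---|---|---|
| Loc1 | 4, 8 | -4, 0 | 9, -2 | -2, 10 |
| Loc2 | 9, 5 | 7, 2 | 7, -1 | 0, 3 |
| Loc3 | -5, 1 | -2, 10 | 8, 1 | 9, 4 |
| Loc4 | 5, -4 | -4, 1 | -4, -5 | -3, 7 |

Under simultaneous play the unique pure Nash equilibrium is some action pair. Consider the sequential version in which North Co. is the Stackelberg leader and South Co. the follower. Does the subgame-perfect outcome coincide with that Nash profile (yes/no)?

yes

Work backward from South Co.'s decision.
- Loc1 → South Co. plays Z (best of 8, 0, -2, 10); North Co. gets -2.
- Loc2 → South Co. plays W (best of 5, 2, -1, 3); North Co. gets 9.
- Loc3 → South Co. plays X (best of 1, 10, 1, 4); North Co. gets -2.
- Loc4 → South Co. plays Z (best of -4, 1, -5, 7); North Co. gets -3.
Maximizing over -2, 9, -2, -3, North Co. chooses Loc2. Subgame-perfect outcome: (Loc2, W) with payoffs (9, 5).
Now find the simultaneous Nash equilibrium.
North Co.'s best replies: W→Loc2; X→Loc2; Y→Loc1; Z→Loc3.
South Co.'s best replies: Loc1→Z; Loc2→W; Loc3→X; Loc4→Z.
Only (Loc2, W) has each player best-responding; Nash payoffs (9, 5).
Sequential outcome (Loc2, W) coincides with the Nash profile (Loc2, W).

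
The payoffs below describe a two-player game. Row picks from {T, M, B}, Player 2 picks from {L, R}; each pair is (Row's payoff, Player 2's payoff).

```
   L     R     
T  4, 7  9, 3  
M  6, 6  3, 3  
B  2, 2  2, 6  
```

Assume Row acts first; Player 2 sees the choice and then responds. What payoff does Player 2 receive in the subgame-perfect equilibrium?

6

Player 2 best-responds to each possible Row move:
- T → Player 2 plays L (best of 7, 3); Row gets 4.
- M → Player 2 plays L (best of 6, 3); Row gets 6.
- B → Player 2 plays R (best of 2, 6); Row gets 2.
Among 4, 6, 2, the best is 6 at M. Subgame-perfect outcome: (M, L) with payoffs (6, 6).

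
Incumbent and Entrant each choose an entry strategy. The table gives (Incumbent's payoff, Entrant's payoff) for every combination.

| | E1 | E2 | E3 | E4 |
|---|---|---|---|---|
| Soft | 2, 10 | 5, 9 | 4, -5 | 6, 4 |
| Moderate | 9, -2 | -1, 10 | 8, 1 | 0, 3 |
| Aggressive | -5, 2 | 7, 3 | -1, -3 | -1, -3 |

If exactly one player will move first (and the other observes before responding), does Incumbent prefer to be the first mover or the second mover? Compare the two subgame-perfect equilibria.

first

If Incumbent leads: Entrant's best replies are Soft→E1, Moderate→E2, Aggressive→E2; Incumbent's induced payoffs 2, -1, 7; outcome (Aggressive, E2), payoffs (7, 3).
If Entrant leads: Incumbent's best replies are E1→Moderate, E2→Aggressive, E3→Moderate, E4→Soft; Entrant's induced payoffs -2, 3, 1, 4; outcome (Soft, E4), payoffs (6, 4).
Incumbent gets 7 moving first and 6 moving second, so Incumbent prefers to move first.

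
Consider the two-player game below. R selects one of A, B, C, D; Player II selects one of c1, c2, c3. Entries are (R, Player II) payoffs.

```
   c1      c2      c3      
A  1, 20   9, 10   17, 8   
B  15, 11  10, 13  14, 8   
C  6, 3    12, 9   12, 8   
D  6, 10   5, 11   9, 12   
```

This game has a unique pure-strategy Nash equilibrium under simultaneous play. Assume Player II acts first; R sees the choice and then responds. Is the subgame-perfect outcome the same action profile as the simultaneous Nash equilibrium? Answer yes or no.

no

Solve by backward induction (Player II leads).
- c1: BR = B, leader payoff 11.
- c2: BR = C, leader payoff 9.
- c3: BR = A, leader payoff 8.
Maximizing over 11, 9, 8, Player II chooses c1. Subgame-perfect outcome: (B, c1) with payoffs (15, 11).
Under simultaneous play:
R's best replies: c1→B; c2→C; c3→A.
Player II's best replies: A→c1; B→c2; C→c2; D→c3.
Only (C, c2) has each player best-responding; Nash payoffs (12, 9).
Sequential outcome (B, c1) differs from the Nash profile (C, c2).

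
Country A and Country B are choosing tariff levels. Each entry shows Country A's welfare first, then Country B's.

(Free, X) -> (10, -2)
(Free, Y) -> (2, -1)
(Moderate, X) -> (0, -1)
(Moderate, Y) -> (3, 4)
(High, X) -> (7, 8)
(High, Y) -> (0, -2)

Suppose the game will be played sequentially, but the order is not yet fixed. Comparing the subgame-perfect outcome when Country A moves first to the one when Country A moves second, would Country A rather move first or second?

first

If Country A leads: Country B's best replies are Free→Y, Moderate→Y, High→X; Country A's induced payoffs 2, 3, 7; outcome (High, X), payoffs (7, 8).
If Country B leads: Country A's best replies are X→Free, Y→Moderate; Country B's induced payoffs -2, 4; outcome (Moderate, Y), payoffs (3, 4).
Country A gets 7 moving first and 3 moving second, so Country A prefers to move first.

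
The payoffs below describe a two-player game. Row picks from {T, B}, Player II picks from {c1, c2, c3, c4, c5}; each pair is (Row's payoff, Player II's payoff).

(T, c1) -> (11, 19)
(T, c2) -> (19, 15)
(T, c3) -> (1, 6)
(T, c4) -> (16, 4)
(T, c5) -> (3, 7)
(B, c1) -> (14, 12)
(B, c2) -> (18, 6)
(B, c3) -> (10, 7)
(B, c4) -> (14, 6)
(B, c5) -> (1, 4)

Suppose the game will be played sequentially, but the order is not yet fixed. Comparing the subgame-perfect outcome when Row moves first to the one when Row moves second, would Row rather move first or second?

If Row leads: Player II's best replies are T→c1, B→c1; Row's induced payoffs 11, 14; outcome (B, c1), payoffs (14, 12).
If Player II leads: Row's best replies are c1→B, c2→T, c3→B, c4→T, c5→T; Player II's induced payoffs 12, 15, 7, 4, 7; outcome (T, c2), payoffs (19, 15).
Row gets 14 moving first and 19 moving second, so Row prefers to move second.

second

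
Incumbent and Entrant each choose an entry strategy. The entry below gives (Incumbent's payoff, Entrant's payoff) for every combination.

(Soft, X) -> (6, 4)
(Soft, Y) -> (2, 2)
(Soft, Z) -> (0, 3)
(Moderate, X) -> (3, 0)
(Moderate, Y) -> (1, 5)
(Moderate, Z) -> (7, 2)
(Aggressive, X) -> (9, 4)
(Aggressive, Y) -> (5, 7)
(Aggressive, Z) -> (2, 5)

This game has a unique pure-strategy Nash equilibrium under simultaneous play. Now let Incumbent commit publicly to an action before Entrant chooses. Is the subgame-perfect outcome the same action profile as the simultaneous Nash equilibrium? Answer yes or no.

Entrant best-responds to each possible Incumbent move:
- Soft → Entrant plays X (best of 4, 2, 3); Incumbent gets 6.
- Moderate → Entrant plays Y (best of 0, 5, 2); Incumbent gets 1.
- Aggressive → Entrant plays Y (best of 4, 7, 5); Incumbent gets 5.
Among 6, 1, 5, the best is 6 at Soft. Subgame-perfect outcome: (Soft, X) with payoffs (6, 4).
Now find the simultaneous Nash equilibrium.
Incumbent's best replies: X→Aggressive; Y→Aggressive; Z→Moderate.
Entrant's best replies: Soft→X; Moderate→Y; Aggressive→Y.
Only (Aggressive, Y) has each player best-responding; Nash payoffs (5, 7).
Sequential outcome (Soft, X) differs from the Nash profile (Aggressive, Y).

no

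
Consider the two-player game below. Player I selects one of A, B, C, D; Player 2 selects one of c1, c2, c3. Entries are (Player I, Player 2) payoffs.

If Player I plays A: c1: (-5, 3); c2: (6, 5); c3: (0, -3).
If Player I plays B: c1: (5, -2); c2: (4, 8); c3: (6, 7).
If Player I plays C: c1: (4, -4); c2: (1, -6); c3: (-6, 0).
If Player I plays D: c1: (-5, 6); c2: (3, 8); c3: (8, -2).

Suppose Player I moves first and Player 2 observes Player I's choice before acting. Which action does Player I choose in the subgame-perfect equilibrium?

A

Player 2 best-responds to each possible Player I move:
- A: BR = c2, leader payoff 6.
- B: BR = c2, leader payoff 4.
- C: BR = c3, leader payoff -6.
- D: BR = c2, leader payoff 3.
Maximizing over 6, 4, -6, 3, Player I chooses A. Subgame-perfect outcome: (A, c2) with payoffs (6, 5).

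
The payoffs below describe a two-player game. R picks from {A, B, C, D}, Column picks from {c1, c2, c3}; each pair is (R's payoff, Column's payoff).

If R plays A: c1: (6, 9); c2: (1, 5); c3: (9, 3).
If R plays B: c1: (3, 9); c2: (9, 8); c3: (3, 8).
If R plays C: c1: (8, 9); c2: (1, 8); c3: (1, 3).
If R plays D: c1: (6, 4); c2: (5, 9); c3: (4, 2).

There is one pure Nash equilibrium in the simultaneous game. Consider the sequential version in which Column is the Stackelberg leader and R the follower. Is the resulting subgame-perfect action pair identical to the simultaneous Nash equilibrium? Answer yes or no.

Solve by backward induction (Column leads).
- c1: R compares 6, 3, 8, 6 and picks C; Column would get 9.
- c2: R compares 1, 9, 1, 5 and picks B; Column would get 8.
- c3: R compares 9, 3, 1, 4 and picks A; Column would get 3.
Maximizing over 9, 8, 3, Column chooses c1. Subgame-perfect outcome: (C, c1) with payoffs (8, 9).
Under simultaneous play:
R's best replies: c1→C; c2→B; c3→A.
Column's best replies: A→c1; B→c1; C→c1; D→c2.
Only (C, c1) has each player best-responding; Nash payoffs (8, 9).
Sequential outcome (C, c1) coincides with the Nash profile (C, c1).

yes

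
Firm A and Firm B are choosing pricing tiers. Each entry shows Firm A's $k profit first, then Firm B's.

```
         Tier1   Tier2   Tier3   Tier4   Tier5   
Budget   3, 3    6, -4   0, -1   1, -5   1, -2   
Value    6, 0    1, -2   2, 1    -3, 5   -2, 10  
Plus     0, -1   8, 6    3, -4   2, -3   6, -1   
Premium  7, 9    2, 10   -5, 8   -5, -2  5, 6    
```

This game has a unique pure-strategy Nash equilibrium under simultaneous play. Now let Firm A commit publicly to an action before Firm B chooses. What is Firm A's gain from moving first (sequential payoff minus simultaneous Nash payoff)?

Firm B best-responds to each possible Firm A move:
- Budget: Firm B compares 3, -4, -1, -5, -2 and picks Tier1; Firm A would get 3.
- Value: Firm B compares 0, -2, 1, 5, 10 and picks Tier5; Firm A would get -2.
- Plus: Firm B compares -1, 6, -4, -3, -1 and picks Tier2; Firm A would get 8.
- Premium: Firm B compares 9, 10, 8, -2, 6 and picks Tier2; Firm A would get 2.
Among 3, -2, 8, 2, the best is 8 at Plus. Subgame-perfect outcome: (Plus, Tier2) with payoffs (8, 6).
Now find the simultaneous Nash equilibrium.
Firm A's best replies: Tier1→Premium; Tier2→Plus; Tier3→Plus; Tier4→Plus; Tier5→Plus.
Firm B's best replies: Budget→Tier1; Value→Tier5; Plus→Tier2; Premium→Tier2.
The unique mutual best reply is (Plus, Tier2), giving (8, 6).
Firm A's commitment gain: 8 − 8 = 0.

0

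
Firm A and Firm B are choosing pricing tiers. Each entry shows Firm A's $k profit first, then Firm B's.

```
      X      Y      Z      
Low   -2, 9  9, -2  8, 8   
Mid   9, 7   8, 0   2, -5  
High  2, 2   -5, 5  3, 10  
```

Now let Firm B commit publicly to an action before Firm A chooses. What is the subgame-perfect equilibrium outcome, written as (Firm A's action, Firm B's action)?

(Low, Z)

Backward induction with Firm B moving first.
- X: BR = Mid, leader payoff 7.
- Y: BR = Low, leader payoff -2.
- Z: BR = Low, leader payoff 8.
Maximizing over 7, -2, 8, Firm B chooses Z. Subgame-perfect outcome: (Low, Z) with payoffs (8, 8).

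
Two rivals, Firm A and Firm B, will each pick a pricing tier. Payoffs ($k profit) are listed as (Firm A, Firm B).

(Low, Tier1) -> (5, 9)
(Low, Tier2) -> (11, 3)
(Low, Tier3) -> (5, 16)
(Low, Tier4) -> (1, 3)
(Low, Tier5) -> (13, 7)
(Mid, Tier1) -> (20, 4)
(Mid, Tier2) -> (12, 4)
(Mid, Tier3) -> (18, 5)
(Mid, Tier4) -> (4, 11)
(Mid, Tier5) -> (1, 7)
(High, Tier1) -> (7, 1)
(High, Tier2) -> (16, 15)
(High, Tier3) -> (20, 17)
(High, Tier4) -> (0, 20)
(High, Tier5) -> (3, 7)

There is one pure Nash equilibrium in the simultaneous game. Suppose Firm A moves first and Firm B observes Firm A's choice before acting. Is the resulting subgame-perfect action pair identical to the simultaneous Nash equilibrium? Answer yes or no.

no

Solve by backward induction (Firm A leads).
- Low: BR = Tier3, leader payoff 5.
- Mid: BR = Tier4, leader payoff 4.
- High: BR = Tier4, leader payoff 0.
Firm A's induced payoffs are 5, 4, 0, so Firm A commits to Low. Subgame-perfect outcome: (Low, Tier3) with payoffs (5, 16).
Under simultaneous play:
Firm A's best replies: Tier1→Mid; Tier2→High; Tier3→High; Tier4→Mid; Tier5→Low.
Firm B's best replies: Low→Tier3; Mid→Tier4; High→Tier4.
The unique mutual best reply is (Mid, Tier4), giving (4, 11).
Sequential outcome (Low, Tier3) differs from the Nash profile (Mid, Tier4).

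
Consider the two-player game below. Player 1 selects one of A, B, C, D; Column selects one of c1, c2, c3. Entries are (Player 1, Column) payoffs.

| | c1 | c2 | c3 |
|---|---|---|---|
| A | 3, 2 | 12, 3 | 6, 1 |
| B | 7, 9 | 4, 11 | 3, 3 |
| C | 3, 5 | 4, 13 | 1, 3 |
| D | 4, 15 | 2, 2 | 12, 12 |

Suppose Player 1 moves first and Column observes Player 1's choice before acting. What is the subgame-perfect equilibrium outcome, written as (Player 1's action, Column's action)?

(A, c2)

Work backward from Column's decision.
- A → Column plays c2 (best of 2, 3, 1); Player 1 gets 12.
- B → Column plays c2 (best of 9, 11, 3); Player 1 gets 4.
- C → Column plays c2 (best of 5, 13, 3); Player 1 gets 4.
- D → Column plays c1 (best of 15, 2, 12); Player 1 gets 4.
Player 1's induced payoffs are 12, 4, 4, 4, so Player 1 commits to A. Subgame-perfect outcome: (A, c2) with payoffs (12, 3).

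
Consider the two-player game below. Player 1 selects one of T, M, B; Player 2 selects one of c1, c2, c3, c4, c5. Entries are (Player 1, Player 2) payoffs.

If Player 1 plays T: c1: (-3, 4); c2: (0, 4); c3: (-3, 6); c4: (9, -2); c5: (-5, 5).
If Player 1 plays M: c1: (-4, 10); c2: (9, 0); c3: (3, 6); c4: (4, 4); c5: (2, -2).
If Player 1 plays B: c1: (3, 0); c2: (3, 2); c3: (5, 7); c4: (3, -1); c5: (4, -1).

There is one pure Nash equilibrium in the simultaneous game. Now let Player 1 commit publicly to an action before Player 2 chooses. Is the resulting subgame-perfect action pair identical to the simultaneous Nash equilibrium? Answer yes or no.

yes

Player 2 best-responds to each possible Player 1 move:
- T: Player 2 compares 4, 4, 6, -2, 5 and picks c3; Player 1 would get -3.
- M: Player 2 compares 10, 0, 6, 4, -2 and picks c1; Player 1 would get -4.
- B: Player 2 compares 0, 2, 7, -1, -1 and picks c3; Player 1 would get 5.
Maximizing over -3, -4, 5, Player 1 chooses B. Subgame-perfect outcome: (B, c3) with payoffs (5, 7).
Now find the simultaneous Nash equilibrium.
Player 1's best replies: c1→B; c2→M; c3→B; c4→T; c5→B.
Player 2's best replies: T→c3; M→c1; B→c3.
Only (B, c3) has each player best-responding; Nash payoffs (5, 7).
Sequential outcome (B, c3) coincides with the Nash profile (B, c3).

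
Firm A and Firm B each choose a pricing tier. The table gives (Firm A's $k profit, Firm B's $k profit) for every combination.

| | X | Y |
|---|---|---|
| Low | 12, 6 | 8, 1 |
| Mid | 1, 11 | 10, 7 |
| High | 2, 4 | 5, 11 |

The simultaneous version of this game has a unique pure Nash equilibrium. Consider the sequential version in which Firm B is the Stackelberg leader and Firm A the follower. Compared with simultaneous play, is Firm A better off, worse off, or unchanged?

Firm A best-responds to each possible Firm B move:
- X: BR = Low, leader payoff 6.
- Y: BR = Mid, leader payoff 7.
Firm B's induced payoffs are 6, 7, so Firm B commits to Y. Subgame-perfect outcome: (Mid, Y) with payoffs (10, 7).
For the simultaneous game, intersect best replies.
Firm A's best replies: X→Low; Y→Mid.
Firm B's best replies: Low→X; Mid→X; High→Y.
Only (Low, X) has each player best-responding; Nash payoffs (12, 6).
Firm A earns 10 sequentially versus 12 at the Nash outcome: worse off.

worse off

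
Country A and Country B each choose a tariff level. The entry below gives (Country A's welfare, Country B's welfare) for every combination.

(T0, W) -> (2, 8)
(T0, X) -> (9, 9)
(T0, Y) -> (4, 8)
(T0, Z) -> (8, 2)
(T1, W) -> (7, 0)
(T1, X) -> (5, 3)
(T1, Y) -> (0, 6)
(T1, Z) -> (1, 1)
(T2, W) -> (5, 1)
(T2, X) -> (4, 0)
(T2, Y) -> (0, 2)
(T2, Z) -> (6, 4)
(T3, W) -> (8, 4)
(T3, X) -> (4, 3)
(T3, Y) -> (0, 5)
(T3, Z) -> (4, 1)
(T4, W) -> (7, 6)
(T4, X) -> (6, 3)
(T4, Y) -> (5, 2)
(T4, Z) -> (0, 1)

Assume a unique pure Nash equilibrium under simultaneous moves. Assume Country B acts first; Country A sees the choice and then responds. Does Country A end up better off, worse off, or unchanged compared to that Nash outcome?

Solve by backward induction (Country B leads).
- W → Country A plays T3 (best of 2, 7, 5, 8, 7); Country B gets 4.
- X → Country A plays T0 (best of 9, 5, 4, 4, 6); Country B gets 9.
- Y → Country A plays T4 (best of 4, 0, 0, 0, 5); Country B gets 2.
- Z → Country A plays T0 (best of 8, 1, 6, 4, 0); Country B gets 2.
Among 4, 9, 2, 2, the best is 9 at X. Subgame-perfect outcome: (T0, X) with payoffs (9, 9).
Now find the simultaneous Nash equilibrium.
Country A's best replies: W→T3; X→T0; Y→T4; Z→T0.
Country B's best replies: T0→X; T1→Y; T2→Z; T3→Y; T4→W.
Only (T0, X) has each player best-responding; Nash payoffs (9, 9).
Country A earns 9 sequentially versus 9 at the Nash outcome: unchanged.

unchanged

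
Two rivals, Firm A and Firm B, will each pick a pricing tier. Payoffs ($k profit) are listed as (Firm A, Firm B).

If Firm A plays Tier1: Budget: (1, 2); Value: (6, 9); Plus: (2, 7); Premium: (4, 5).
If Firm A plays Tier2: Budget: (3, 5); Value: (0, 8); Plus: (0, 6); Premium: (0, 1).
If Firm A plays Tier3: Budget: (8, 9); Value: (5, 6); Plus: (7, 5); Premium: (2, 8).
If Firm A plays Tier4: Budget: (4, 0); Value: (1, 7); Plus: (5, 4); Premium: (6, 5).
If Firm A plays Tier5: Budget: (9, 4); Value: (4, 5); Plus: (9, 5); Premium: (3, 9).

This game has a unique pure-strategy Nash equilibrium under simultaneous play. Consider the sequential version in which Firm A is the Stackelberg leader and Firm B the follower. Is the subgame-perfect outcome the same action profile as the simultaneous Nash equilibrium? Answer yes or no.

no

Work backward from Firm B's decision.
- Tier1: Firm B compares 2, 9, 7, 5 and picks Value; Firm A would get 6.
- Tier2: Firm B compares 5, 8, 6, 1 and picks Value; Firm A would get 0.
- Tier3: Firm B compares 9, 6, 5, 8 and picks Budget; Firm A would get 8.
- Tier4: Firm B compares 0, 7, 4, 5 and picks Value; Firm A would get 1.
- Tier5: Firm B compares 4, 5, 5, 9 and picks Premium; Firm A would get 3.
Maximizing over 6, 0, 8, 1, 3, Firm A chooses Tier3. Subgame-perfect outcome: (Tier3, Budget) with payoffs (8, 9).
Now find the simultaneous Nash equilibrium.
Firm A's best replies: Budget→Tier5; Value→Tier1; Plus→Tier5; Premium→Tier4.
Firm B's best replies: Tier1→Value; Tier2→Value; Tier3→Budget; Tier4→Value; Tier5→Premium.
The unique mutual best reply is (Tier1, Value), giving (6, 9).
Sequential outcome (Tier3, Budget) differs from the Nash profile (Tier1, Value).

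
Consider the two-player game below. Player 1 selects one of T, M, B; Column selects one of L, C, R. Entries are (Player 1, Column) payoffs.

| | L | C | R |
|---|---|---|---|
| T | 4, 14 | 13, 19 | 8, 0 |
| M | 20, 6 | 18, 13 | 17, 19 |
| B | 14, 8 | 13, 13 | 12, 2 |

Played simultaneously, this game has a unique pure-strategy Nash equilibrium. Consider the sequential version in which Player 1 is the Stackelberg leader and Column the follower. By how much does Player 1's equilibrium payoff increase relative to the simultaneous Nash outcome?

0

Work backward from Column's decision.
- T → Column plays C (best of 14, 19, 0); Player 1 gets 13.
- M → Column plays R (best of 6, 13, 19); Player 1 gets 17.
- B → Column plays C (best of 8, 13, 2); Player 1 gets 13.
Player 1's induced payoffs are 13, 17, 13, so Player 1 commits to M. Subgame-perfect outcome: (M, R) with payoffs (17, 19).
Under simultaneous play:
Player 1's best replies: L→M; C→M; R→M.
Column's best replies: T→C; M→R; B→C.
The unique mutual best reply is (M, R), giving (17, 19).
Player 1's commitment gain: 17 − 17 = 0.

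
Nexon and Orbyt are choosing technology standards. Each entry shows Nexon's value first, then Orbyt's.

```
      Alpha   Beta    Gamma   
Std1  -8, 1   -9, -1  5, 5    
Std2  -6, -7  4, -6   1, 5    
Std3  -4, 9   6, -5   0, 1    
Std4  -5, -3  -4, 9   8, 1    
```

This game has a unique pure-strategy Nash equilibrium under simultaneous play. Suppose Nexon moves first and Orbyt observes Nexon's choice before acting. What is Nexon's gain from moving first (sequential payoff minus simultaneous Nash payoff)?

9

Work backward from Orbyt's decision.
- Std1 → Orbyt plays Gamma (best of 1, -1, 5); Nexon gets 5.
- Std2 → Orbyt plays Gamma (best of -7, -6, 5); Nexon gets 1.
- Std3 → Orbyt plays Alpha (best of 9, -5, 1); Nexon gets -4.
- Std4 → Orbyt plays Beta (best of -3, 9, 1); Nexon gets -4.
Among 5, 1, -4, -4, the best is 5 at Std1. Subgame-perfect outcome: (Std1, Gamma) with payoffs (5, 5).
For the simultaneous game, intersect best replies.
Nexon's best replies: Alpha→Std3; Beta→Std3; Gamma→Std4.
Orbyt's best replies: Std1→Gamma; Std2→Gamma; Std3→Alpha; Std4→Beta.
Only (Std3, Alpha) has each player best-responding; Nash payoffs (-4, 9).
Nexon's commitment gain: 5 − -4 = 9.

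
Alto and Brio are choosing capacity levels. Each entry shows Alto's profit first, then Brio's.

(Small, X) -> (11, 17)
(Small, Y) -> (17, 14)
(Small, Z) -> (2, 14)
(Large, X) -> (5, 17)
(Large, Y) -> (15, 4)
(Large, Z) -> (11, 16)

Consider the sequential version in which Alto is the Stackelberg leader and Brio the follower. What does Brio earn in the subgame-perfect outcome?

Backward induction with Alto moving first.
- Small: Brio compares 17, 14, 14 and picks X; Alto would get 11.
- Large: Brio compares 17, 4, 16 and picks X; Alto would get 5.
Among 11, 5, the best is 11 at Small. Subgame-perfect outcome: (Small, X) with payoffs (11, 17).

17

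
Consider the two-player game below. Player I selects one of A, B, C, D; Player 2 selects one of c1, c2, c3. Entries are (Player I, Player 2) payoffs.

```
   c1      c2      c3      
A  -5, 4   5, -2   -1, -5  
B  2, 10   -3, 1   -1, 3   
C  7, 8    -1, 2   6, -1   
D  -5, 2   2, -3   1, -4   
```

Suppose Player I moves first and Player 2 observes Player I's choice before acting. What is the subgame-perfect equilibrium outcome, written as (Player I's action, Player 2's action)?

Player 2 best-responds to each possible Player I move:
- A → Player 2 plays c1 (best of 4, -2, -5); Player I gets -5.
- B → Player 2 plays c1 (best of 10, 1, 3); Player I gets 2.
- C → Player 2 plays c1 (best of 8, 2, -1); Player I gets 7.
- D → Player 2 plays c1 (best of 2, -3, -4); Player I gets -5.
Player I's induced payoffs are -5, 2, 7, -5, so Player I commits to C. Subgame-perfect outcome: (C, c1) with payoffs (7, 8).

(C, c1)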